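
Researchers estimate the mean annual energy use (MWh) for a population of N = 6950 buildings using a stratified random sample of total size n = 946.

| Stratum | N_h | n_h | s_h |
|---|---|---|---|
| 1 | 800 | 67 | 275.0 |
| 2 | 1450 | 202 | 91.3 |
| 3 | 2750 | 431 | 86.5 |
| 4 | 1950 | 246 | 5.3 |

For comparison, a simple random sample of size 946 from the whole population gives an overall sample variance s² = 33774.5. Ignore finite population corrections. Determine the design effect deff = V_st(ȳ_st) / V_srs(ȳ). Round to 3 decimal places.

deff ≈ 0.546

V̂(ȳ_st) = Σ W_h² s_h²/n_h, with W_h = N_h/N and N = 6950:
  stratum 1: (800/6950)²·275.0²/67 = 14.9555
  stratum 2: (1450/6950)²·91.3²/202 = 1.79621
  stratum 3: (2750/6950)²·86.5²/431 = 2.71801
  stratum 4: (1950/6950)²·5.3²/246 = 0.0089891
V_st = 19.4787
V_srs = s²/n = 33774.5/946 = 35.7024
deff = V_st / V_srs = 19.4787/35.7024 = 0.5456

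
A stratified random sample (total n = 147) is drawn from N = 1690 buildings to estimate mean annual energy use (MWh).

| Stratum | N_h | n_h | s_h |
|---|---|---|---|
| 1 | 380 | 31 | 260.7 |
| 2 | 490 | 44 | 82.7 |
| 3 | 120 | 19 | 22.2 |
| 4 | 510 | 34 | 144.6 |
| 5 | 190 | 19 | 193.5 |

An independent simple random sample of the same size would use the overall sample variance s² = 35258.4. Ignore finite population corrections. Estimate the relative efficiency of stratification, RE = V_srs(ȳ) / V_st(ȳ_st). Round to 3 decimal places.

RE ≈ 1.170

V̂(ȳ_st) = Σ W_h² s_h²/n_h, with W_h = N_h/N and N = 1690:
  stratum 1: (380/1690)²·260.7²/31 = 110.845
  stratum 2: (490/1690)²·82.7²/44 = 13.067
  stratum 3: (120/1690)²·22.2²/19 = 0.13078
  stratum 4: (510/1690)²·144.6²/34 = 56.0047
  stratum 5: (190/1690)²·193.5²/19 = 24.9082
V_st = 204.955
V_srs = s²/n = 35258.4/147 = 239.853
Relative efficiency = V_srs / V_st = 239.853/204.955 = 1.1703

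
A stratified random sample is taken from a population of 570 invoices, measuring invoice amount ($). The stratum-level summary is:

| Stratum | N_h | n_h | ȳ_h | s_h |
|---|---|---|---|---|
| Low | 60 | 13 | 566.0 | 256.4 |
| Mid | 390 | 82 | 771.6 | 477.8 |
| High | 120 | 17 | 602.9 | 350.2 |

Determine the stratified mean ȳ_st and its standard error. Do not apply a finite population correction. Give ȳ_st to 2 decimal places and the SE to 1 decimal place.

ȳ_st ≈ 714.44, SE ≈ 41.0

ȳ_st = Σ W_h ȳ_h = (60·566.0 + 390·771.6 + 120·602.9)/570 = 714.44211
V̂(ȳ_st) = Σ W_h² s_h²/n_h, with W_h = N_h/N and N = 570:
  stratum Low: (60/570)²·256.4²/13 = 56.0332
  stratum Mid: (390/570)²·477.8²/82 = 1303.34
  stratum High: (120/570)²·350.2²/17 = 319.739
V̂(ȳ_st) = 1679.11
SE(ȳ_st) = √1679.11 = 40.977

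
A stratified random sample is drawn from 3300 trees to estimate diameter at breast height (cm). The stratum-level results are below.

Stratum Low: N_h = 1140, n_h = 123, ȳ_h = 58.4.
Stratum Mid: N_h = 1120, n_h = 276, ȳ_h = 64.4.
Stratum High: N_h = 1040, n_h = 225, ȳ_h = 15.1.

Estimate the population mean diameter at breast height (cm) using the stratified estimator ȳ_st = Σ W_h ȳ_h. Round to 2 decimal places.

N = Σ N_h = 3300. Stratum weights W_h = N_h/N.
ȳ_st = (1140·58.4 + 1120·64.4 + 1040·15.1) / 3300 = 46.7903

ȳ_st ≈ 46.79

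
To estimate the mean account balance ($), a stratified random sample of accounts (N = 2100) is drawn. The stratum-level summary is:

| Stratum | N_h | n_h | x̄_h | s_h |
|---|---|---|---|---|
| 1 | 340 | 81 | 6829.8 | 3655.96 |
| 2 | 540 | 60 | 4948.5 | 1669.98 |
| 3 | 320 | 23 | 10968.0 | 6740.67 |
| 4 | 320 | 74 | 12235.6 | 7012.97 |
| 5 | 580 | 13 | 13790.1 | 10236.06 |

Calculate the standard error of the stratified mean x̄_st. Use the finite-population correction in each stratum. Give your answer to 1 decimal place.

SE(x̄_st) ≈ 813.3

V̂(x̄_st) = Σ W_h² (1 − n_h/N_h) s_h²/n_h, with W_h = N_h/N and N = 2100:
  stratum 1: (340/2100)²·(1 − 81/340)·3655.96²/81 = 3295.02
  stratum 2: (540/2100)²·(1 − 60/540)·1669.98²/60 = 2731.92
  stratum 3: (320/2100)²·(1 − 23/320)·6740.67²/23 = 42574.2
  stratum 4: (320/2100)²·(1 − 74/320)·7012.97²/74 = 11863.7
  stratum 5: (580/2100)²·(1 − 13/580)·10236.06²/13 = 601028
V̂(x̄_st) = 661493
SE(x̄_st) = √661493 = 813.322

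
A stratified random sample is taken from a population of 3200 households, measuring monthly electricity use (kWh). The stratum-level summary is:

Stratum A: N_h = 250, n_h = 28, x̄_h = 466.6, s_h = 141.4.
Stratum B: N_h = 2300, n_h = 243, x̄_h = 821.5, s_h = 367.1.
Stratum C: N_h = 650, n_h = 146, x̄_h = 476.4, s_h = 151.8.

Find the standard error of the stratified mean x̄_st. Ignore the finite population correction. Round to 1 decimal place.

SE(x̄_st) ≈ 17.2

V̂(x̄_st) = Σ W_h² s_h²/n_h, with W_h = N_h/N and N = 3200:
  stratum A: (250/3200)²·141.4²/28 = 4.35834
  stratum B: (2300/3200)²·367.1²/243 = 286.496
  stratum C: (650/3200)²·151.8²/146 = 6.51205
V̂(x̄_st) = 297.366
SE(x̄_st) = √297.366 = 17.2443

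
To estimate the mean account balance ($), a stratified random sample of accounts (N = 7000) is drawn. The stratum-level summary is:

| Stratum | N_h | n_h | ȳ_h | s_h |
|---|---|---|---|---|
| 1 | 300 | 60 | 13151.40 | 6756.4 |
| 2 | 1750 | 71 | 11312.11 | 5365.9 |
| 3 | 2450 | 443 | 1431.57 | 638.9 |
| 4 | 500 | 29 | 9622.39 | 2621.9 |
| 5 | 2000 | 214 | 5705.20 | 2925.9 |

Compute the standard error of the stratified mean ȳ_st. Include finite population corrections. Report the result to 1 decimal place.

V̂(ȳ_st) = Σ W_h² (1 − n_h/N_h) s_h²/n_h, with W_h = N_h/N and N = 7000:
  stratum 1: (300/7000)²·(1 − 60/300)·6756.4²/60 = 1117.93
  stratum 2: (1750/7000)²·(1 − 71/1750)·5365.9²/71 = 24317.5
  stratum 3: (2450/7000)²·(1 − 443/2450)·638.9²/443 = 92.4654
  stratum 4: (500/7000)²·(1 − 29/500)·2621.9²/29 = 1139.28
  stratum 5: (2000/7000)²·(1 − 214/2000)·2925.9²/214 = 2916.22
V̂(ȳ_st) = 29583.4
SE(ȳ_st) = √29583.4 = 171.998

SE(ȳ_st) ≈ 172.0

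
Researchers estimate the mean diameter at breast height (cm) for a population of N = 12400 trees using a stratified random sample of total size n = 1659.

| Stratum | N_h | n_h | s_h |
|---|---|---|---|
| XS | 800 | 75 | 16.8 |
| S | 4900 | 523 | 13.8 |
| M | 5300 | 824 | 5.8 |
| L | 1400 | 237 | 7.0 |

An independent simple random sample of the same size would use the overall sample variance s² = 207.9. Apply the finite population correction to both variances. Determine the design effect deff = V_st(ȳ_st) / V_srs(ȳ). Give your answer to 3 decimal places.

deff ≈ 0.677

V̂(ȳ_st) = Σ W_h² (1 − n_h/N_h) s_h²/n_h, with W_h = N_h/N and N = 12400:
  stratum XS: (800/12400)²·(1 − 75/800)·16.8²/75 = 0.0141952
  stratum S: (4900/12400)²·(1 − 523/4900)·13.8²/523 = 0.0507909
  stratum M: (5300/12400)²·(1 − 824/5300)·5.8²/824 = 0.00629871
  stratum L: (1400/12400)²·(1 − 237/1400)·7.0²/237 = 0.00218933
V_st = 0.0734741
V_srs = (1 − 1659/12400)·207.9/1659 = 0.10855
deff = V_st / V_srs = 0.0734741/0.10855 = 0.6769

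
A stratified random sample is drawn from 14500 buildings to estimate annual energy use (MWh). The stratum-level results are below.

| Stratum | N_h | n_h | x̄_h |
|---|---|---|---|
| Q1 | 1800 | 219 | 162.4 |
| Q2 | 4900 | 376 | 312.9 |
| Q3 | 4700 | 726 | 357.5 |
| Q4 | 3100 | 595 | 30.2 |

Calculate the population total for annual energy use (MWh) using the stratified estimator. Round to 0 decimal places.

τ̂_st = Σ N_h x̄_h = 1800·162.4 + 4900·312.9 + 4700·357.5 + 3100·30.2 = 3599400

τ̂_st ≈ 3599400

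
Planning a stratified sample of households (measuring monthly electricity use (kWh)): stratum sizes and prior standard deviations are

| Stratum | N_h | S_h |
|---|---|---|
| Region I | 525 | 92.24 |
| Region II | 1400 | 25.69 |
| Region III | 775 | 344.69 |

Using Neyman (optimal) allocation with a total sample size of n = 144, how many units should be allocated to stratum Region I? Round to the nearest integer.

Neyman allocation: n_h = n · N_h S_h / Σ N_i S_i, with n = 144.
  stratum Region I: N_h·S_h = 525·92.24 = 48426.00
  stratum Region II: N_h·S_h = 1400·25.69 = 35966.00
  stratum Region III: N_h·S_h = 775·344.69 = 267134.75
Σ N_h S_h = 351526.75
n for stratum Region I = 144·48426.00/351526.75 = 19.837 → 20

20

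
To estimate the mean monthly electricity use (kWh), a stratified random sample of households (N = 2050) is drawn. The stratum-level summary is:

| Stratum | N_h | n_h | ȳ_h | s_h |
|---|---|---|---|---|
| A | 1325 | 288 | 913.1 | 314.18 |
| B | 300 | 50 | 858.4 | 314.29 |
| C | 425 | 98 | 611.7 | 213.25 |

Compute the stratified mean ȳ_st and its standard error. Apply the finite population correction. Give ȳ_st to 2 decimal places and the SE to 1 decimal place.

ȳ_st = Σ W_h ȳ_h = (1325·913.1 + 300·858.4 + 425·611.7)/2050 = 842.60976
V̂(ȳ_st) = Σ W_h² (1 − n_h/N_h) s_h²/n_h, with W_h = N_h/N and N = 2050:
  stratum A: (1325/2050)²·(1 − 288/1325)·314.18²/288 = 112.06
  stratum B: (300/2050)²·(1 − 50/300)·314.29²/50 = 35.2569
  stratum C: (425/2050)²·(1 − 98/425)·213.25²/98 = 15.3455
V̂(ȳ_st) = 162.663
SE(ȳ_st) = √162.663 = 12.7539

ȳ_st ≈ 842.61, SE ≈ 12.8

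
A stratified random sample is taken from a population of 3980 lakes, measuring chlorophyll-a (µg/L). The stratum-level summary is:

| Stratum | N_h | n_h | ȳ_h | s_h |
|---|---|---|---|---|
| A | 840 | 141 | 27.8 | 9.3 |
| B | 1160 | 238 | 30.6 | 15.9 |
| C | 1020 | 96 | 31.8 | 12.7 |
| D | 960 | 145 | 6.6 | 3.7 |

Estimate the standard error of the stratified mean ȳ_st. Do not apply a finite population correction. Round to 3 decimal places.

V̂(ȳ_st) = Σ W_h² s_h²/n_h, with W_h = N_h/N and N = 3980:
  stratum A: (840/3980)²·9.3²/141 = 0.0273237
  stratum B: (1160/3980)²·15.9²/238 = 0.0902334
  stratum C: (1020/3980)²·12.7²/96 = 0.11035
  stratum D: (960/3980)²·3.7²/145 = 0.00549303
V̂(ȳ_st) = 0.2334
SE(ȳ_st) = √0.2334 = 0.483114

SE(ȳ_st) ≈ 0.483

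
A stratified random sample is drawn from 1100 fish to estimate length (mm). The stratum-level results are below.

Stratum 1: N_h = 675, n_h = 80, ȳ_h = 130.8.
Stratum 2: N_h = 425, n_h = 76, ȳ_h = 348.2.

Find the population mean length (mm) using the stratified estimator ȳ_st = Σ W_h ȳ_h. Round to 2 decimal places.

N = Σ N_h = 1100. Stratum weights W_h = N_h/N.
ȳ_st = (675·130.8 + 425·348.2) / 1100 = 214.7955

ȳ_st ≈ 214.80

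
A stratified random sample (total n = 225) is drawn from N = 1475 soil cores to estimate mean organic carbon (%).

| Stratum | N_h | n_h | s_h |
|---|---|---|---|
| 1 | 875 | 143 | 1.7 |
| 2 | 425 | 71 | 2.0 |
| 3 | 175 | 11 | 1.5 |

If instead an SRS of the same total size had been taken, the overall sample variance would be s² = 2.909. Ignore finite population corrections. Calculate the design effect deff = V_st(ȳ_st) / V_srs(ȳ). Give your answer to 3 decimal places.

V̂(ȳ_st) = Σ W_h² s_h²/n_h, with W_h = N_h/N and N = 1475:
  stratum 1: (875/1475)²·1.7²/143 = 0.00711203
  stratum 2: (425/1475)²·2.0²/71 = 0.0046773
  stratum 3: (175/1475)²·1.5²/11 = 0.00287927
V_st = 0.0146686
V_srs = s²/n = 2.909/225 = 0.0129289
deff = V_st / V_srs = 0.0146686/0.0129289 = 1.1346

deff ≈ 1.135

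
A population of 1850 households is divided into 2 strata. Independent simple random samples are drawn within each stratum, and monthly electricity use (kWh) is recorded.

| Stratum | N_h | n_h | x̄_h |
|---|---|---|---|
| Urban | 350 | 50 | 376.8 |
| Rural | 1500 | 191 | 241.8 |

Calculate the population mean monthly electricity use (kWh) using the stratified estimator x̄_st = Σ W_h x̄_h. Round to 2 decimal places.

N = Σ N_h = 1850. Stratum weights W_h = N_h/N.
x̄_st = (350·376.8 + 1500·241.8) / 1850 = 267.3405

x̄_st ≈ 267.34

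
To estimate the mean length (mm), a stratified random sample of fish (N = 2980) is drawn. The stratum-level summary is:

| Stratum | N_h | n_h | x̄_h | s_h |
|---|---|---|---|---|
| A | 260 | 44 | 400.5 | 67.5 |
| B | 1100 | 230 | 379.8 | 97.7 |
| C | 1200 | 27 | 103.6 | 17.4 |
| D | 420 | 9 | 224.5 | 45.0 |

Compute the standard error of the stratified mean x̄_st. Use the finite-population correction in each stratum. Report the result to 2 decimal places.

SE(x̄_st) ≈ 3.36

V̂(x̄_st) = Σ W_h² (1 − n_h/N_h) s_h²/n_h, with W_h = N_h/N and N = 2980:
  stratum A: (260/2980)²·(1 − 44/260)·67.5²/44 = 0.654861
  stratum B: (1100/2980)²·(1 − 230/1100)·97.7²/230 = 4.4724
  stratum C: (1200/2980)²·(1 − 27/1200)·17.4²/27 = 1.77738
  stratum D: (420/2980)²·(1 − 9/420)·45.0²/9 = 4.37362
V̂(x̄_st) = 11.2783
SE(x̄_st) = √11.2783 = 3.35831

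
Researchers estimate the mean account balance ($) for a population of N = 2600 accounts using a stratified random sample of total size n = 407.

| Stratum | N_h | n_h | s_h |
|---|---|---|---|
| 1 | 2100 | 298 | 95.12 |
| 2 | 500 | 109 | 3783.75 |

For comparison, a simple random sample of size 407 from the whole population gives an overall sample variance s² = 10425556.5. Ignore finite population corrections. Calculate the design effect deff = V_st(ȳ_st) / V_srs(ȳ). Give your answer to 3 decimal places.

V̂(ȳ_st) = Σ W_h² s_h²/n_h, with W_h = N_h/N and N = 2600:
  stratum 1: (2100/2600)²·95.12²/298 = 19.807
  stratum 2: (500/2600)²·3783.75²/109 = 4857.49
V_st = 4877.29
V_srs = s²/n = 10425556.5/407 = 25615.6
deff = V_st / V_srs = 4877.29/25615.6 = 0.1904

deff ≈ 0.190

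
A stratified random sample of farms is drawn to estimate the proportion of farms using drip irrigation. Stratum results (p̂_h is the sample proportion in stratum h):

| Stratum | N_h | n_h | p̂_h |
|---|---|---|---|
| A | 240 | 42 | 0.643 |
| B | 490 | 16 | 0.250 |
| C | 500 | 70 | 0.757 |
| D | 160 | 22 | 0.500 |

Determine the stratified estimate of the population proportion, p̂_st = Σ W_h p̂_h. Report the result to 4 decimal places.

p̂_st ≈ 0.5290

N = 1390; stratum weights W_h = N_h/N.
p̂_st = Σ W_h p̂_h = (240·0.643 + 490·0.250 + 500·0.757 + 160·0.500)/1390 = 0.52901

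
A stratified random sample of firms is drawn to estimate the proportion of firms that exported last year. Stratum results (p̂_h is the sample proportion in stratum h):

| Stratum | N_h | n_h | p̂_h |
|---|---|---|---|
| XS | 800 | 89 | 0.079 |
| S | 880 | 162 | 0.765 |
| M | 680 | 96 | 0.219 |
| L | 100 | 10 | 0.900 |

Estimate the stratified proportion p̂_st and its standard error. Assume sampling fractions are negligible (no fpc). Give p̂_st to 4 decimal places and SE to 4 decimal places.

N = 2460; stratum weights W_h = N_h/N.
p̂_st = Σ W_h p̂_h = (800·0.079 + 880·0.765 + 680·0.219 + 100·0.900)/2460 = 0.39647
V̂(p̂_st) = Σ W_h² p̂_h(1−p̂_h)/(n_h−1):
  stratum XS: (800/2460)²·0.079·0.921/88 = 8.74407e-05
  stratum S: (880/2460)²·0.765·0.235/161 = 0.000142889
  stratum M: (680/2460)²·0.219·0.781/95 = 0.000137569
  stratum L: (100/2460)²·0.900·0.100/9 = 1.65246e-05
V̂(p̂_st) = 0.000384423; SE = √V̂ = 0.0196067

p̂_st ≈ 0.3965, SE ≈ 0.0196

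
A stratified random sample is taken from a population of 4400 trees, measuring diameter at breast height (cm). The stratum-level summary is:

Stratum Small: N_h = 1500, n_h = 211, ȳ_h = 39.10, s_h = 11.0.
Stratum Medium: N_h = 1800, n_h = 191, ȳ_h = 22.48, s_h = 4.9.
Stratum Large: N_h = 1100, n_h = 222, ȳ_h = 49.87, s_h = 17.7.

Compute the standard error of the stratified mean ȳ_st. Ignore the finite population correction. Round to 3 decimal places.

V̂(ȳ_st) = Σ W_h² s_h²/n_h, with W_h = N_h/N and N = 4400:
  stratum Small: (1500/4400)²·11.0²/211 = 0.0666469
  stratum Medium: (1800/4400)²·4.9²/191 = 0.0210377
  stratum Large: (1100/4400)²·17.7²/222 = 0.088201
V̂(ȳ_st) = 0.175886
SE(ȳ_st) = √0.175886 = 0.419387

SE(ȳ_st) ≈ 0.419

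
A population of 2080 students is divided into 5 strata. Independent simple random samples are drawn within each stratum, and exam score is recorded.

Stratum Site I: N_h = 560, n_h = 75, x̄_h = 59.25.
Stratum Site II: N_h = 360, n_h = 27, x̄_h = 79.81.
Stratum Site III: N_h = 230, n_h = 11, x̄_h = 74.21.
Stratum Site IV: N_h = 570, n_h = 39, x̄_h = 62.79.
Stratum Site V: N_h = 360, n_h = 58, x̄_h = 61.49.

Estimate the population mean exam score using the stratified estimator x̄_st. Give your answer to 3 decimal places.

x̄_st ≈ 65.820

N = Σ N_h = 2080. Stratum weights W_h = N_h/N.
x̄_st = (560·59.25 + 360·79.81 + 230·74.21 + 570·62.79 + 360·61.49) / 2080 = 65.82048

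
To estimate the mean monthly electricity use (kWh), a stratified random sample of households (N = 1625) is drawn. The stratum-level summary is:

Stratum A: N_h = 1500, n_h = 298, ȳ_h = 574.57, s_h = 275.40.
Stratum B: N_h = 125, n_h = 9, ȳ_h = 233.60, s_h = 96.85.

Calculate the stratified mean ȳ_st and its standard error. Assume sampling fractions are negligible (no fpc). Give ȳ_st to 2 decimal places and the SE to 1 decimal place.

ȳ_st ≈ 548.34, SE ≈ 14.9

ȳ_st = Σ W_h ȳ_h = (1500·574.57 + 125·233.60)/1625 = 548.34154
V̂(ȳ_st) = Σ W_h² s_h²/n_h, with W_h = N_h/N and N = 1625:
  stratum A: (1500/1625)²·275.40²/298 = 216.864
  stratum B: (125/1625)²·96.85²/9 = 6.16694
V̂(ȳ_st) = 223.031
SE(ȳ_st) = √223.031 = 14.9342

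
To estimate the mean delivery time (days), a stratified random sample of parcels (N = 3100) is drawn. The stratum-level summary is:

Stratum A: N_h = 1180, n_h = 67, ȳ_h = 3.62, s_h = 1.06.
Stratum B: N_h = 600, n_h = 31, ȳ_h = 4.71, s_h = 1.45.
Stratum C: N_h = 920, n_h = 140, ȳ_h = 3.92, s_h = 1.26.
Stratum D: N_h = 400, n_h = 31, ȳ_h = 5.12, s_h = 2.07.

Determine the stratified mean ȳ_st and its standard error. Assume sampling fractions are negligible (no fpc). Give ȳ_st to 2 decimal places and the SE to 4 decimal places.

ȳ_st = Σ W_h ȳ_h = (1180·3.62 + 600·4.71 + 920·3.92 + 400·5.12)/3100 = 4.11355
V̂(ȳ_st) = Σ W_h² s_h²/n_h, with W_h = N_h/N and N = 3100:
  stratum A: (1180/3100)²·1.06²/67 = 0.00242984
  stratum B: (600/3100)²·1.45²/31 = 0.0025407
  stratum C: (920/3100)²·1.26²/140 = 0.00099877
  stratum D: (400/3100)²·2.07²/31 = 0.00230131
V̂(ȳ_st) = 0.00827062
SE(ȳ_st) = √0.00827062 = 0.090943

ȳ_st ≈ 4.11, SE ≈ 0.0909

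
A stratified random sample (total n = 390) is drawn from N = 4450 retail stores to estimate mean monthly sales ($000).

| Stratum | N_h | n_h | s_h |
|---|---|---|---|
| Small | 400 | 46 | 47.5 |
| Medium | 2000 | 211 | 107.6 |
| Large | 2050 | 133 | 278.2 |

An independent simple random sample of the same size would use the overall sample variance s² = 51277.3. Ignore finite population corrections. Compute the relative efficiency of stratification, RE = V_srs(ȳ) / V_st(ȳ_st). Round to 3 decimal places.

V̂(ȳ_st) = Σ W_h² s_h²/n_h, with W_h = N_h/N and N = 4450:
  stratum Small: (400/4450)²·47.5²/46 = 0.396305
  stratum Medium: (2000/4450)²·107.6²/211 = 11.0836
  stratum Large: (2050/4450)²·278.2²/133 = 123.495
V_st = 134.975
V_srs = s²/n = 51277.3/390 = 131.48
Relative efficiency = V_srs / V_st = 131.48/134.975 = 0.9741

RE ≈ 0.974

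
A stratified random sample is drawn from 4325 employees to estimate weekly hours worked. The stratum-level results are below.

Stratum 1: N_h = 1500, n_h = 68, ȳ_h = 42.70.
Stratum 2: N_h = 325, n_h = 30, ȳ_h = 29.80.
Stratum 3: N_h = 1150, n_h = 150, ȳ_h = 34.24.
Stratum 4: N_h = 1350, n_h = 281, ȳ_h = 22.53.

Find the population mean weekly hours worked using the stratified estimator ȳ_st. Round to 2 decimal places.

ȳ_st ≈ 33.19

N = Σ N_h = 4325. Stratum weights W_h = N_h/N.
ȳ_st = (1500·42.70 + 325·29.80 + 1150·34.24 + 1350·22.53) / 4325 = 33.1853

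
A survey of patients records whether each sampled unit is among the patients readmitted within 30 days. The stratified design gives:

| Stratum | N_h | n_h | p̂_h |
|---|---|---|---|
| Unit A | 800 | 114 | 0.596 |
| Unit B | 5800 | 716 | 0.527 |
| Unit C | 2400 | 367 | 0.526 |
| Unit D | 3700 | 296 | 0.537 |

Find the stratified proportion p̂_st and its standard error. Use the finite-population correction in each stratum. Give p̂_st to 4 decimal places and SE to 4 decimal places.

p̂_st ≈ 0.5341, SE ≈ 0.0125

N = 12700; stratum weights W_h = N_h/N.
p̂_st = Σ W_h p̂_h = (800·0.596 + 5800·0.527 + 2400·0.526 + 3700·0.537)/12700 = 0.53407
V̂(p̂_st) = Σ W_h² (1 − n_h/N_h) p̂_h(1−p̂_h)/(n_h−1):
  stratum Unit A: (800/12700)²·(1 − 114/800)·0.596·0.404/113 = 7.2503e-06
  stratum Unit B: (5800/12700)²·(1 − 716/5800)·0.527·0.473/715 = 6.3737e-05
  stratum Unit C: (2400/12700)²·(1 − 367/2400)·0.526·0.474/366 = 2.06074e-05
  stratum Unit D: (3700/12700)²·(1 − 296/3700)·0.537·0.463/295 = 6.58138e-05
V̂(p̂_st) = 0.000157409; SE = √V̂ = 0.0125463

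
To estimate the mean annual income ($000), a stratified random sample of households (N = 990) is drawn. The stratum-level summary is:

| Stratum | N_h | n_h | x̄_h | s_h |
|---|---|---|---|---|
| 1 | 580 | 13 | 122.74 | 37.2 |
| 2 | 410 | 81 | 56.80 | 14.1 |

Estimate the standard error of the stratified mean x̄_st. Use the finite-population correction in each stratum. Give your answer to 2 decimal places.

V̂(x̄_st) = Σ W_h² (1 − n_h/N_h) s_h²/n_h, with W_h = N_h/N and N = 990:
  stratum 1: (580/990)²·(1 − 13/580)·37.2²/13 = 35.7177
  stratum 2: (410/990)²·(1 − 81/410)·14.1²/81 = 0.337802
V̂(x̄_st) = 36.0555
SE(x̄_st) = √36.0555 = 6.00462

SE(x̄_st) ≈ 6.00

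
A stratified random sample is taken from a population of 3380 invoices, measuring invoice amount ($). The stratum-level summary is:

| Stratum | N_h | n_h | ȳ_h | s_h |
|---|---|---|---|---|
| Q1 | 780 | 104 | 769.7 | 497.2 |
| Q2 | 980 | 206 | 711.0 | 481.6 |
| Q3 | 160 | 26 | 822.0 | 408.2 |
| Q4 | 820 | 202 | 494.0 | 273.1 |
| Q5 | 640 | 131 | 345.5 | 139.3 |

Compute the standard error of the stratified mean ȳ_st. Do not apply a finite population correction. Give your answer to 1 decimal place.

V̂(ȳ_st) = Σ W_h² s_h²/n_h, with W_h = N_h/N and N = 3380:
  stratum Q1: (780/3380)²·497.2²/104 = 126.586
  stratum Q2: (980/3380)²·481.6²/206 = 94.6508
  stratum Q3: (160/3380)²·408.2²/26 = 14.3608
  stratum Q4: (820/3380)²·273.1²/202 = 21.7313
  stratum Q5: (640/3380)²·139.3²/131 = 5.31077
V̂(ȳ_st) = 262.639
SE(ȳ_st) = √262.639 = 16.2062

SE(ȳ_st) ≈ 16.2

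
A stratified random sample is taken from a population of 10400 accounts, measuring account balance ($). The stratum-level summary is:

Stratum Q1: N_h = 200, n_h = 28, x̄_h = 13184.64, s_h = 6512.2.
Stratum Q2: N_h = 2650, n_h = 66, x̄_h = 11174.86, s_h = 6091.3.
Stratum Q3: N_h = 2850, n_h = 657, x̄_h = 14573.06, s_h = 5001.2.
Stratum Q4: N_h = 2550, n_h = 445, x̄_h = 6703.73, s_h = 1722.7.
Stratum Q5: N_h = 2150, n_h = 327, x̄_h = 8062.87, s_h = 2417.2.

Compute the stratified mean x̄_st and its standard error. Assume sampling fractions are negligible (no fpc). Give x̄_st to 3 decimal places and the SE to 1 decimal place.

x̄_st ≈ 10405.116, SE ≈ 202.7

x̄_st = Σ W_h x̄_h = (200·13184.64 + 2650·11174.86 + 2850·14573.06 + 2550·6703.73 + 2150·8062.87)/10400 = 10405.11635
V̂(x̄_st) = Σ W_h² s_h²/n_h, with W_h = N_h/N and N = 10400:
  stratum Q1: (200/10400)²·6512.2²/28 = 560.132
  stratum Q2: (2650/10400)²·6091.3²/66 = 36500.7
  stratum Q3: (2850/10400)²·5001.2²/657 = 2858.95
  stratum Q4: (2550/10400)²·1722.7²/445 = 400.934
  stratum Q5: (2150/10400)²·2417.2²/327 = 763.638
V̂(x̄_st) = 41084.3
SE(x̄_st) = √41084.3 = 202.693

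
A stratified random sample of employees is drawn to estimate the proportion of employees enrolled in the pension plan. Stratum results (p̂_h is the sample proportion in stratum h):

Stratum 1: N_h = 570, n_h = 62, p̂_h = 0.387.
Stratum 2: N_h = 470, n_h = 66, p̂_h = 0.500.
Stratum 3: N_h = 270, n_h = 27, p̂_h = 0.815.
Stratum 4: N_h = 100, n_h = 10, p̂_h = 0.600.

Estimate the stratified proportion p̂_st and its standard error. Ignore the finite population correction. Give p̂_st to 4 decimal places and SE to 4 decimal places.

p̂_st ≈ 0.5217, SE ≈ 0.0375

N = 1410; stratum weights W_h = N_h/N.
p̂_st = Σ W_h p̂_h = (570·0.387 + 470·0.500 + 270·0.815 + 100·0.600)/1410 = 0.52173
V̂(p̂_st) = Σ W_h² p̂_h(1−p̂_h)/(n_h−1):
  stratum 1: (570/1410)²·0.387·0.613/61 = 0.000635555
  stratum 2: (470/1410)²·0.500·0.500/65 = 0.00042735
  stratum 3: (270/1410)²·0.815·0.185/26 = 0.00021264
  stratum 4: (100/1410)²·0.600·0.400/9 = 0.000134131
V̂(p̂_st) = 0.00140968; SE = √V̂ = 0.0375457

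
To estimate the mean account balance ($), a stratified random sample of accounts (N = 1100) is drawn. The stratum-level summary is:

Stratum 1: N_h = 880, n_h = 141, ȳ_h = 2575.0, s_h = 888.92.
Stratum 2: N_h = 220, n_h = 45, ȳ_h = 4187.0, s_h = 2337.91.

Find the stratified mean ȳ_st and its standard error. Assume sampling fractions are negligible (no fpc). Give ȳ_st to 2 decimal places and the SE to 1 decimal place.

ȳ_st ≈ 2897.40, SE ≈ 91.9

ȳ_st = Σ W_h ȳ_h = (880·2575.0 + 220·4187.0)/1100 = 2897.40000
V̂(ȳ_st) = Σ W_h² s_h²/n_h, with W_h = N_h/N and N = 1100:
  stratum 1: (880/1100)²·888.92²/141 = 3586.63
  stratum 2: (220/1100)²·2337.91²/45 = 4858.51
V̂(ȳ_st) = 8445.14
SE(ȳ_st) = √8445.14 = 91.8974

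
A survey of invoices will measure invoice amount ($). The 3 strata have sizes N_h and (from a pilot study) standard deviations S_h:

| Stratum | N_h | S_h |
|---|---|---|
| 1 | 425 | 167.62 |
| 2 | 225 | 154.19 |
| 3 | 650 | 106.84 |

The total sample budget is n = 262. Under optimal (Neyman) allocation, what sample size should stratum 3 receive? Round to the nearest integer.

104

Neyman allocation: n_h = n · N_h S_h / Σ N_i S_i, with n = 262.
  stratum 1: N_h·S_h = 425·167.62 = 71238.50
  stratum 2: N_h·S_h = 225·154.19 = 34692.75
  stratum 3: N_h·S_h = 650·106.84 = 69446.00
Σ N_h S_h = 175377.25
n for stratum 3 = 262·69446.00/175377.25 = 103.747 → 104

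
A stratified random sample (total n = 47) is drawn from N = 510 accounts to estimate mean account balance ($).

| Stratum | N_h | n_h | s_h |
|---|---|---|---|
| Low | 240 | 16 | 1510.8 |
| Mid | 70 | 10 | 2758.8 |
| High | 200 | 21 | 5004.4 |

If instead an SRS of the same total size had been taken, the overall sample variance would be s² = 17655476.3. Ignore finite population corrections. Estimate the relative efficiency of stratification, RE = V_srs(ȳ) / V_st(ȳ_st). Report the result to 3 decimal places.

RE ≈ 1.638

V̂(ȳ_st) = Σ W_h² s_h²/n_h, with W_h = N_h/N and N = 510:
  stratum Low: (240/510)²·1510.8²/16 = 31591.9
  stratum Mid: (70/510)²·2758.8²/10 = 14338.3
  stratum High: (200/510)²·5004.4²/21 = 183402
V_st = 229332
V_srs = s²/n = 17655476.3/47 = 375648
Relative efficiency = V_srs / V_st = 375648/229332 = 1.6380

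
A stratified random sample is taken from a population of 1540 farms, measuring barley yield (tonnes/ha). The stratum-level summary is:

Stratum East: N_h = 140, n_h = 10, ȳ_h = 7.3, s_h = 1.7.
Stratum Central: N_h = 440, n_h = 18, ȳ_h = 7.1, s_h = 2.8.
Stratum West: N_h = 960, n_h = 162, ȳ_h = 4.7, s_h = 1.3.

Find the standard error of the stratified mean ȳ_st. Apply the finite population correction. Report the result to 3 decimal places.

V̂(ȳ_st) = Σ W_h² (1 − n_h/N_h) s_h²/n_h, with W_h = N_h/N and N = 1540:
  stratum East: (140/1540)²·(1 − 10/140)·1.7²/10 = 0.00221783
  stratum Central: (440/1540)²·(1 − 18/440)·2.8²/18 = 0.034101
  stratum West: (960/1540)²·(1 − 162/960)·1.3²/162 = 0.0033698
V̂(ȳ_st) = 0.0396886
SE(ȳ_st) = √0.0396886 = 0.19922

SE(ȳ_st) ≈ 0.199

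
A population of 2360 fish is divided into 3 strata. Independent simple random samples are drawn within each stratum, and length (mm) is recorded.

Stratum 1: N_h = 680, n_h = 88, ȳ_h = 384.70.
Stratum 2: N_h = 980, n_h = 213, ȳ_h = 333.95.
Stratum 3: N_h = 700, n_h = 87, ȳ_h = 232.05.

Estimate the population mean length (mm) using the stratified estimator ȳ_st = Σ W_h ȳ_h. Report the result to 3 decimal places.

ȳ_st ≈ 318.348

N = Σ N_h = 2360. Stratum weights W_h = N_h/N.
ȳ_st = (680·384.70 + 980·333.95 + 700·232.05) / 2360 = 318.34831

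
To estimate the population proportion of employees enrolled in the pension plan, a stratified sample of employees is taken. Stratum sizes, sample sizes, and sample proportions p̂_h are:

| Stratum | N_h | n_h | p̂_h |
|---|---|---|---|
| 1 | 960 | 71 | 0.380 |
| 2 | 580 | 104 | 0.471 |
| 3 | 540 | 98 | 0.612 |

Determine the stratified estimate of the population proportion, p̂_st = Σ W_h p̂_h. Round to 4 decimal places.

p̂_st ≈ 0.4656

N = 2080; stratum weights W_h = N_h/N.
p̂_st = Σ W_h p̂_h = (960·0.380 + 580·0.471 + 540·0.612)/2080 = 0.46561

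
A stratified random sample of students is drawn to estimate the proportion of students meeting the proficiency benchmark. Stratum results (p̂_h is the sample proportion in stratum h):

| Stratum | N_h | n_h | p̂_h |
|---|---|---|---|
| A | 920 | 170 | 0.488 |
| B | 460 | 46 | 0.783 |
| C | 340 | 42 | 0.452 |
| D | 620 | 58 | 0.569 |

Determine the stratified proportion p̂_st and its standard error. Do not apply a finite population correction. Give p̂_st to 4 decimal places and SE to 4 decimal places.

p̂_st ≈ 0.5622, SE ≈ 0.0284

N = 2340; stratum weights W_h = N_h/N.
p̂_st = Σ W_h p̂_h = (920·0.488 + 460·0.783 + 340·0.452 + 620·0.569)/2340 = 0.56222
V̂(p̂_st) = Σ W_h² p̂_h(1−p̂_h)/(n_h−1):
  stratum A: (920/2340)²·0.488·0.512/169 = 0.000228532
  stratum B: (460/2340)²·0.783·0.217/45 = 0.000145913
  stratum C: (340/2340)²·0.452·0.548/41 = 0.000127544
  stratum D: (620/2340)²·0.569·0.431/57 = 0.000302041
V̂(p̂_st) = 0.00080403; SE = √V̂ = 0.0283554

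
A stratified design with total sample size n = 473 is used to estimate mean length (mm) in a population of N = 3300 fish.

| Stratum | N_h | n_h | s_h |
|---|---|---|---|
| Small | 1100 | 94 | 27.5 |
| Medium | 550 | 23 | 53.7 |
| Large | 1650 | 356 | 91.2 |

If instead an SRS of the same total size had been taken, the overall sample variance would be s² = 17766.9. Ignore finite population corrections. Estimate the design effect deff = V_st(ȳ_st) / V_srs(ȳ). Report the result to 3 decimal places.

deff ≈ 0.272

V̂(ȳ_st) = Σ W_h² s_h²/n_h, with W_h = N_h/N and N = 3300:
  stratum Small: (1100/3300)²·27.5²/94 = 0.893913
  stratum Medium: (550/3300)²·53.7²/23 = 3.48272
  stratum Large: (1650/3300)²·91.2²/356 = 5.8409
V_st = 10.2175
V_srs = s²/n = 17766.9/473 = 37.5622
deff = V_st / V_srs = 10.2175/37.5622 = 0.2720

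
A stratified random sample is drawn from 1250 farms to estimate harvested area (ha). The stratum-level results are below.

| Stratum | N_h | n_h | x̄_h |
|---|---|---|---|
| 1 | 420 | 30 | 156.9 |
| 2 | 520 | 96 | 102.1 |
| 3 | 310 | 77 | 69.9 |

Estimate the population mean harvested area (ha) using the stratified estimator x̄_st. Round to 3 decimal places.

x̄_st ≈ 112.527

N = Σ N_h = 1250. Stratum weights W_h = N_h/N.
x̄_st = (420·156.9 + 520·102.1 + 310·69.9) / 1250 = 112.52720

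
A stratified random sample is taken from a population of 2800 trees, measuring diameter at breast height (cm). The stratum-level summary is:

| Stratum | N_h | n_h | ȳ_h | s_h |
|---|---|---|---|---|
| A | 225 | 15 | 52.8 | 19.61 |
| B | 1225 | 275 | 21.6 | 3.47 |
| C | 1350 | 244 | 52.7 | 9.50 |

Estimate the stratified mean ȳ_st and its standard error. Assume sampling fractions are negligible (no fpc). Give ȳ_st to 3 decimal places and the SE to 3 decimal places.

ȳ_st = Σ W_h ȳ_h = (225·52.8 + 1225·21.6 + 1350·52.7)/2800 = 39.10179
V̂(ȳ_st) = Σ W_h² s_h²/n_h, with W_h = N_h/N and N = 2800:
  stratum A: (225/2800)²·19.61²/15 = 0.165544
  stratum B: (1225/2800)²·3.47²/275 = 0.00838074
  stratum C: (1350/2800)²·9.50²/244 = 0.0859823
V̂(ȳ_st) = 0.259907
SE(ȳ_st) = √0.259907 = 0.509811

ȳ_st ≈ 39.102, SE ≈ 0.510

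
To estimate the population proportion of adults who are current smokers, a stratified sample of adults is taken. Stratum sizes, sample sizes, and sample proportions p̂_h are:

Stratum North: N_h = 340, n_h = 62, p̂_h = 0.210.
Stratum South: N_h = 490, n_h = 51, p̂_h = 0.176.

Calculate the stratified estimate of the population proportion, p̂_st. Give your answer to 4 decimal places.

N = 830; stratum weights W_h = N_h/N.
p̂_st = Σ W_h p̂_h = (340·0.210 + 490·0.176)/830 = 0.18993

p̂_st ≈ 0.1899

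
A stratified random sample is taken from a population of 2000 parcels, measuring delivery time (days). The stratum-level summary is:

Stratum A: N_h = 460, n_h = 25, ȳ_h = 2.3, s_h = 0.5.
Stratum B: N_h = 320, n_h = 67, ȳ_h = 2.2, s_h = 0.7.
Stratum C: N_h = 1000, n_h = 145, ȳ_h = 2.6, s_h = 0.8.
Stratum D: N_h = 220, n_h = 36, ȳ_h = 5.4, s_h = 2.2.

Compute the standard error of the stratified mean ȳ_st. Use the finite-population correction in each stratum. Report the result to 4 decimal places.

V̂(ȳ_st) = Σ W_h² (1 − n_h/N_h) s_h²/n_h, with W_h = N_h/N and N = 2000:
  stratum A: (460/2000)²·(1 − 25/460)·0.5²/25 = 0.00050025
  stratum B: (320/2000)²·(1 − 67/320)·0.7²/67 = 0.000148024
  stratum C: (1000/2000)²·(1 − 145/1000)·0.8²/145 = 0.000943448
  stratum D: (220/2000)²·(1 − 36/220)·2.2²/36 = 0.00136058
V̂(ȳ_st) = 0.0029523
SE(ȳ_st) = √0.0029523 = 0.0543351

SE(ȳ_st) ≈ 0.0543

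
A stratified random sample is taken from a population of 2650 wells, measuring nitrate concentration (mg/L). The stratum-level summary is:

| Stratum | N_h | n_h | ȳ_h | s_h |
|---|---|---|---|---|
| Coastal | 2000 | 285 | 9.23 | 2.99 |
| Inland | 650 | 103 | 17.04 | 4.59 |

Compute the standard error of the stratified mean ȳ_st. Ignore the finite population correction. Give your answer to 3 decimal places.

SE(ȳ_st) ≈ 0.174

V̂(ȳ_st) = Σ W_h² s_h²/n_h, with W_h = N_h/N and N = 2650:
  stratum Coastal: (2000/2650)²·2.99²/285 = 0.0178676
  stratum Inland: (650/2650)²·4.59²/103 = 0.0123062
V̂(ȳ_st) = 0.0301738
SE(ȳ_st) = √0.0301738 = 0.173706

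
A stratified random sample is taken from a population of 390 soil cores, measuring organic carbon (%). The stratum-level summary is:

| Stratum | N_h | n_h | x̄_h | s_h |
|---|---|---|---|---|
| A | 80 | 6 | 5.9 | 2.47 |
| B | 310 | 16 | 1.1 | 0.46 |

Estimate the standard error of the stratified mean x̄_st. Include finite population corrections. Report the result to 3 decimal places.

SE(x̄_st) ≈ 0.218

V̂(x̄_st) = Σ W_h² (1 − n_h/N_h) s_h²/n_h, with W_h = N_h/N and N = 390:
  stratum A: (80/390)²·(1 − 6/80)·2.47²/6 = 0.0395763
  stratum B: (310/390)²·(1 − 16/310)·0.46²/16 = 0.00792457
V̂(x̄_st) = 0.0475009
SE(x̄_st) = √0.0475009 = 0.217947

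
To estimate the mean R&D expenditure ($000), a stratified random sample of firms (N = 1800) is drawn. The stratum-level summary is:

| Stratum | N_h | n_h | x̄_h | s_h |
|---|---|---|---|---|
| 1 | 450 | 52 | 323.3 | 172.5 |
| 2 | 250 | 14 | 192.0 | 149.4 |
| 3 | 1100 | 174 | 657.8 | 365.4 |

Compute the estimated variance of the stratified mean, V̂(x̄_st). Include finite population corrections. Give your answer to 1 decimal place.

V̂(x̄_st) = Σ W_h² (1 − n_h/N_h) s_h²/n_h, with W_h = N_h/N and N = 1800:
  stratum 1: (450/1800)²·(1 − 52/450)·172.5²/52 = 31.6319
  stratum 2: (250/1800)²·(1 − 14/250)·149.4²/14 = 29.0322
  stratum 3: (1100/1800)²·(1 − 174/1100)·365.4²/174 = 241.238
V̂(x̄_st) = 301.903

V̂(x̄_st) ≈ 301.9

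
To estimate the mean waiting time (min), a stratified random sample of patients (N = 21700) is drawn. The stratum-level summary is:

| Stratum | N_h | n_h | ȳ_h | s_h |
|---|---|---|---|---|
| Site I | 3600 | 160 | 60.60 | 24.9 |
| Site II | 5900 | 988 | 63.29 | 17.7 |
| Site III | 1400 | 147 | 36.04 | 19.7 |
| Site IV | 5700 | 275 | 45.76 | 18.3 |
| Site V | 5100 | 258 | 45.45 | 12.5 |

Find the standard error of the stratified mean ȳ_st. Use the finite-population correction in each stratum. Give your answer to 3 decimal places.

V̂(ȳ_st) = Σ W_h² (1 − n_h/N_h) s_h²/n_h, with W_h = N_h/N and N = 21700:
  stratum Site I: (3600/21700)²·(1 − 160/3600)·24.9²/160 = 0.101911
  stratum Site II: (5900/21700)²·(1 − 988/5900)·17.7²/988 = 0.0195155
  stratum Site III: (1400/21700)²·(1 − 147/1400)·19.7²/147 = 0.00983501
  stratum Site IV: (5700/21700)²·(1 − 275/5700)·18.3²/275 = 0.0799695
  stratum Site V: (5100/21700)²·(1 − 258/5100)·12.5²/258 = 0.0317597
V̂(ȳ_st) = 0.242991
SE(ȳ_st) = √0.242991 = 0.492941

SE(ȳ_st) ≈ 0.493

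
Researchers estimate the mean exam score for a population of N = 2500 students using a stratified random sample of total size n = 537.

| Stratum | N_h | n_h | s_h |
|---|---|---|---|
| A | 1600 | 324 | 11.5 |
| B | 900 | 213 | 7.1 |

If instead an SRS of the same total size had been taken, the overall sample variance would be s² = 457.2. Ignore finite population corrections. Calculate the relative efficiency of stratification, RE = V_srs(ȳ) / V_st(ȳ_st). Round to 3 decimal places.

RE ≈ 4.303

V̂(ȳ_st) = Σ W_h² s_h²/n_h, with W_h = N_h/N and N = 2500:
  stratum A: (1600/2500)²·11.5²/324 = 0.16719
  stratum B: (900/2500)²·7.1²/213 = 0.030672
V_st = 0.197862
V_srs = s²/n = 457.2/537 = 0.851397
Relative efficiency = V_srs / V_st = 0.851397/0.197862 = 4.3030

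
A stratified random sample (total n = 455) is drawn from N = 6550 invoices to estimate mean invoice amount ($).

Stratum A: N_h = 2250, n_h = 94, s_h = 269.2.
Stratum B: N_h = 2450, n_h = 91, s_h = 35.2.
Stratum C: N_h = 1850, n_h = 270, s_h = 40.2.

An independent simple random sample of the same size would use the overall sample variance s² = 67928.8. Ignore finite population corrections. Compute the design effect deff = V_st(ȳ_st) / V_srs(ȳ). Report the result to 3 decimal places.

deff ≈ 0.625

V̂(ȳ_st) = Σ W_h² s_h²/n_h, with W_h = N_h/N and N = 6550:
  stratum A: (2250/6550)²·269.2²/94 = 90.9714
  stratum B: (2450/6550)²·35.2²/91 = 1.90499
  stratum C: (1850/6550)²·40.2²/270 = 0.477473
V_st = 93.3538
V_srs = s²/n = 67928.8/455 = 149.294
deff = V_st / V_srs = 93.3538/149.294 = 0.6253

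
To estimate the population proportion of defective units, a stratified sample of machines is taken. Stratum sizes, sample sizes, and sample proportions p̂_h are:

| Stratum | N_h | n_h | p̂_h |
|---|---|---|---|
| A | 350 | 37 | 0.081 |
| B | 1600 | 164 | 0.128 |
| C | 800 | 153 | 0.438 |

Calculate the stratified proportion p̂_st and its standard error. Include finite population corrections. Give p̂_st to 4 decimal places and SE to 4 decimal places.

p̂_st ≈ 0.2122, SE ≈ 0.0187

N = 2750; stratum weights W_h = N_h/N.
p̂_st = Σ W_h p̂_h = (350·0.081 + 1600·0.128 + 800·0.438)/2750 = 0.21220
V̂(p̂_st) = Σ W_h² (1 − n_h/N_h) p̂_h(1−p̂_h)/(n_h−1):
  stratum A: (350/2750)²·(1 − 37/350)·0.081·0.919/36 = 2.99533e-05
  stratum B: (1600/2750)²·(1 − 164/1600)·0.128·0.872/163 = 0.00020804
  stratum C: (800/2750)²·(1 − 153/800)·0.438·0.562/152 = 0.00011084
V̂(p̂_st) = 0.000348834; SE = √V̂ = 0.0186771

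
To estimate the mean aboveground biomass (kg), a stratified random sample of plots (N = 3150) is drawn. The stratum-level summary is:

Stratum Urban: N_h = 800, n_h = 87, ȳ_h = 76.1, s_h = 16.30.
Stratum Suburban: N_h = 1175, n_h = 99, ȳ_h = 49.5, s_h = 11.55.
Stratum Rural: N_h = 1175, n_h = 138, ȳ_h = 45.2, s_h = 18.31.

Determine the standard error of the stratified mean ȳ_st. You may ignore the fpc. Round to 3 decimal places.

V̂(ȳ_st) = Σ W_h² s_h²/n_h, with W_h = N_h/N and N = 3150:
  stratum Urban: (800/3150)²·16.30²/87 = 0.196977
  stratum Suburban: (1175/3150)²·11.55²/99 = 0.187492
  stratum Rural: (1175/3150)²·18.31²/138 = 0.338028
V̂(ȳ_st) = 0.722497
SE(ȳ_st) = √0.722497 = 0.849998

SE(ȳ_st) ≈ 0.850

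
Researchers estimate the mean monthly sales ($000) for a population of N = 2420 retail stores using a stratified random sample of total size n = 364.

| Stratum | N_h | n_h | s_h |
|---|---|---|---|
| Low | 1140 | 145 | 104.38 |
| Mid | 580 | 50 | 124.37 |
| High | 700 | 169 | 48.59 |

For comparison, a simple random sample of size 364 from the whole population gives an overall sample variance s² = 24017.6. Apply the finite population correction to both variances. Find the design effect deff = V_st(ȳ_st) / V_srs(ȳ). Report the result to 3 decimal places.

V̂(ȳ_st) = Σ W_h² (1 − n_h/N_h) s_h²/n_h, with W_h = N_h/N and N = 2420:
  stratum Low: (1140/2420)²·(1 − 145/1140)·104.38²/145 = 14.5534
  stratum Mid: (580/2420)²·(1 − 50/580)·124.37²/50 = 16.2381
  stratum High: (700/2420)²·(1 − 169/700)·48.59²/169 = 0.886684
V_st = 31.6781
V_srs = (1 − 364/2420)·24017.6/364 = 56.0578
deff = V_st / V_srs = 31.6781/56.0578 = 0.5651

deff ≈ 0.565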